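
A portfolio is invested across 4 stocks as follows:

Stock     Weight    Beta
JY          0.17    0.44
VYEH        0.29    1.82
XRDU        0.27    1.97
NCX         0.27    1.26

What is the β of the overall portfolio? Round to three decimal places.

1.475

β_P = Σ w_i β_i = 0.17×0.44 + 0.29×1.82 + 0.27×1.97 + 0.27×1.26 = 1.4747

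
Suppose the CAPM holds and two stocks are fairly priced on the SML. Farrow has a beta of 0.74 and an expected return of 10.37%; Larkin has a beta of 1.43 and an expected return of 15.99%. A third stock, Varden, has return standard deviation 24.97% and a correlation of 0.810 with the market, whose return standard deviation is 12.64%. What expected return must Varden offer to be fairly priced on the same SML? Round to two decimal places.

17.38%

MRP = (15.99% − 10.37%) / (1.43 − 0.74) = 8.1449%
R_f = 10.37% − 0.74 × 8.1449% = 4.3428%
β_Varden = ρ·σ_i/σ_m = 0.810 × 24.97 / 12.64 = 1.6001
E(R_Varden) = R_f + β × MRP = 4.3428% + 1.6001 × 8.1449% = 17.38%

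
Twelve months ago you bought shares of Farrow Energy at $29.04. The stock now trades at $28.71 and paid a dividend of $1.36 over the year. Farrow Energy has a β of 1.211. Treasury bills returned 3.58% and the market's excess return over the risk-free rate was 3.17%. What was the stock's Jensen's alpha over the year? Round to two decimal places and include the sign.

-3.87%

Realised HPR = (P1 + D1 − P0) / P0 = (28.71 + 1.36 − 29.04) / 29.04 = 1.03 / 29.04 = 3.5468%
CAPM required = R_f + β·MRP = 3.58% + 1.211 × 3.17% = 7.41887%
α = realised − required = 3.5468% − 7.41887% = -3.87%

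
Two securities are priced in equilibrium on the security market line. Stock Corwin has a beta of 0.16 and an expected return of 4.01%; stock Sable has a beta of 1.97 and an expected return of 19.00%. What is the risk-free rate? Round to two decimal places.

Both satisfy E(R) = R_f + β·MRP, so the slope of the SML is
MRP = (19.00% − 4.01%) / (1.97 − 0.16) = 14.99% / 1.81 = 8.2818%
R_f = E(R_Corwin) − β_Corwin·MRP = 4.01% − 0.16 × 8.2818% = 2.6849%

2.68%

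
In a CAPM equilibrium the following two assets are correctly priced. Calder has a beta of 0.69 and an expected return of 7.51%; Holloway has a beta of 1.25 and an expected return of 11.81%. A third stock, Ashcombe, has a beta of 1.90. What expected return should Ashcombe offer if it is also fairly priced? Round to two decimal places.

16.80%

MRP (SML slope) = (11.81% − 7.51%) / (1.25 − 0.69) = 4.30% / 0.56 = 7.6786%
R_f (intercept) = 7.51% − 0.69 × 7.6786% = 2.2118%
E(R_Ashcombe) = R_f + β × MRP = 2.2118% + 1.90 × 7.6786% = 16.80%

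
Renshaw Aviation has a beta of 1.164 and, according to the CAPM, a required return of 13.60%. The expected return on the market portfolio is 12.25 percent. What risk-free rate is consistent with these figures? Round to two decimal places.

E(R) = R_f + β(E(R_m) − R_f) = R_f(1 − β) + β·E(R_m)
13.60% = R_f × (1 − 1.164) + 1.164 × 12.25%
13.60% = R_f × -0.164 + 14.25900%
R_f = (13.60% − 14.25900%) / -0.164 = 4.02%

4.02%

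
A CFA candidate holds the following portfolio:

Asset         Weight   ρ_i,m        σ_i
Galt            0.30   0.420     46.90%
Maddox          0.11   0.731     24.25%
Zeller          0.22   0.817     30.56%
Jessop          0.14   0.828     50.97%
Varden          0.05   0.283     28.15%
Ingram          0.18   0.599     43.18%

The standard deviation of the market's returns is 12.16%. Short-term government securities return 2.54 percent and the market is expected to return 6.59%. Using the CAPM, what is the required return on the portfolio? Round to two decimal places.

β_Galt = 0.420 × 46.90% / 12.16% = 1.6199
β_Maddox = 0.731 × 24.25% / 12.16% = 1.4578
β_Zeller = 0.817 × 30.56% / 12.16% = 2.0533
β_Jessop = 0.828 × 50.97% / 12.16% = 3.4707
β_Varden = 0.283 × 28.15% / 12.16% = 0.6551
β_Ingram = 0.599 × 43.18% / 12.16% = 2.1270
β_P = Σ w_i β_i = 0.30×1.6199 + 0.11×1.4578 + 0.22×2.0533 + 0.14×3.4707 + 0.05×0.6551 + 0.18×2.1270 = 1.9996
MRP = 6.59% − 2.54% = 4.05%
E(R_P) = R_f + β_P × MRP = 2.54% + 1.9996 × 4.05% = 10.64%

10.64%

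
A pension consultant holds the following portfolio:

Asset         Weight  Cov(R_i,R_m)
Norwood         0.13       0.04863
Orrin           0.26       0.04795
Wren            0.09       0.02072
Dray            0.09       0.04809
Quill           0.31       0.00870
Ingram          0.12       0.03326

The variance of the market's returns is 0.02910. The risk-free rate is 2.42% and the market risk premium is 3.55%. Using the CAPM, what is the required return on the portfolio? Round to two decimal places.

β_Norwood = 0.04863 / 0.02910 = 1.6711
β_Orrin = 0.04795 / 0.02910 = 1.6478
β_Wren = 0.02072 / 0.02910 = 0.7120
β_Dray = 0.04809 / 0.02910 = 1.6526
β_Quill = 0.00870 / 0.02910 = 0.2990
β_Ingram = 0.03326 / 0.02910 = 1.1430
β_P = Σ w_i β_i = 0.13×1.6711 + 0.26×1.6478 + 0.09×0.7120 + 0.09×1.6526 + 0.31×0.2990 + 0.12×1.1430 = 1.0883
E(R_P) = R_f + β_P × MRP = 2.42% + 1.0883 × 3.55% = 6.28%

6.28%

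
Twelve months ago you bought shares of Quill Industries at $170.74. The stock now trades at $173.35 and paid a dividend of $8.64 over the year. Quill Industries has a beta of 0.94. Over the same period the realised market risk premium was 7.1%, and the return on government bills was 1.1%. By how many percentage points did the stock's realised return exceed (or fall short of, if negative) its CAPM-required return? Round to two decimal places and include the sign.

Realised HPR = (P1 + D1 − P0) / P0 = (173.35 + 8.64 − 170.74) / 170.74 = 11.25 / 170.74 = 6.5890%
CAPM required = R_f + β·MRP = 1.1% + 0.94 × 7.1% = 7.7740%
α = realised − required = 6.5890% − 7.7740% = -1.19%

-1.19%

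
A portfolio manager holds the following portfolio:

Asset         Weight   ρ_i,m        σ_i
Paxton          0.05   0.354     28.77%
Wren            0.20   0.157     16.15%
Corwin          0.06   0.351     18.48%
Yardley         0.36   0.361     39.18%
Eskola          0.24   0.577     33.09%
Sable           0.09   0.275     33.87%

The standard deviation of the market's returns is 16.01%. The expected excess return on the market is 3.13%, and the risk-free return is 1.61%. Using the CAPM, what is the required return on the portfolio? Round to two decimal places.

β_Paxton = 0.354 × 28.77% / 16.01% = 0.6361
β_Wren = 0.157 × 16.15% / 16.01% = 0.1584
β_Corwin = 0.351 × 18.48% / 16.01% = 0.4052
β_Yardley = 0.361 × 39.18% / 16.01% = 0.8834
β_Eskola = 0.577 × 33.09% / 16.01% = 1.1926
β_Sable = 0.275 × 33.87% / 16.01% = 0.5818
β_P = Σ w_i β_i = 0.05×0.6361 + 0.20×0.1584 + 0.06×0.4052 + 0.36×0.8834 + 0.24×1.1926 + 0.09×0.5818 = 0.7444
E(R_P) = R_f + β_P × MRP = 1.61% + 0.7444 × 3.13% = 3.94%

3.94%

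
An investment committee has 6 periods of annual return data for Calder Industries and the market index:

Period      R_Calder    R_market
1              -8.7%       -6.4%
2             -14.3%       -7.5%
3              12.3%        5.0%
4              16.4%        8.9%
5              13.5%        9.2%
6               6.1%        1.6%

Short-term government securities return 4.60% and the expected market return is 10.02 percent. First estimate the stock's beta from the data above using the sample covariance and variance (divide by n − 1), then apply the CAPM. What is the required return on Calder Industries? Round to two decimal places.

Mean R_i = (-8.7 − 14.3 + 12.3 + 16.4 + 13.5 + 6.1) / 6 = 4.2167%
Mean R_m = (-6.4 − 7.5 + 5.0 + 8.9 + 9.2 + 1.6) / 6 = 1.8000%
Σ(R_i − R̄_i)(R_m − R̄_m) = 458.8100  ⇒  Cov = 458.8100 / 5 = 91.7620
Σ(R_m − R̄_m)² = 269.1800  ⇒  Var(R_m) = 269.1800 / 5 = 53.8360
β = Cov / Var(R_m) = 91.7620 / 53.8360 = 1.7045
MRP = 10.02% − 4.60% = 5.42%
E(R) = R_f + β × MRP = 4.60% + 1.7045 × 5.42% = 13.84%

13.84%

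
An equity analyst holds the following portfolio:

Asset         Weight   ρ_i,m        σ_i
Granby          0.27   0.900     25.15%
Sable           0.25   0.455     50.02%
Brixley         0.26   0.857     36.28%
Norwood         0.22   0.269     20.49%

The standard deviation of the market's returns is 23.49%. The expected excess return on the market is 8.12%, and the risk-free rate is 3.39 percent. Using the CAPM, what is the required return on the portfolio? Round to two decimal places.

10.68%

β_Granby = 0.900 × 25.15% / 23.49% = 0.9636
β_Sable = 0.455 × 50.02% / 23.49% = 0.9689
β_Brixley = 0.857 × 36.28% / 23.49% = 1.3236
β_Norwood = 0.269 × 20.49% / 23.49% = 0.2346
β_P = Σ w_i β_i = 0.27×0.9636 + 0.25×0.9689 + 0.26×1.3236 + 0.22×0.2346 = 0.8981
E(R_P) = R_f + β_P × MRP = 3.39% + 0.8981 × 8.12% = 10.68%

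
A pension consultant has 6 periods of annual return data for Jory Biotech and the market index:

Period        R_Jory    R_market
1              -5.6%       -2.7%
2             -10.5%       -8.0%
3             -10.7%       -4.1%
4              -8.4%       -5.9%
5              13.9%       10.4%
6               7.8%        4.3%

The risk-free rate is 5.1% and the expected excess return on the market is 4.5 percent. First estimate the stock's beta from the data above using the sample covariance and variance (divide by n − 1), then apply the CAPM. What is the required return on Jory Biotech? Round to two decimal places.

11.70%

Mean R_i = (-5.6 − 10.5 − 10.7 − 8.4 + 13.9 + 7.8) / 6 = -2.2500%
Mean R_m = (-2.7 − 8.0 − 4.1 − 5.9 + 10.4 + 4.3) / 6 = -1.0000%
Σ(R_i − R̄_i)(R_m − R̄_m) = 357.1500  ⇒  Cov = 357.1500 / 5 = 71.4300
Σ(R_m − R̄_m)² = 243.5600  ⇒  Var(R_m) = 243.5600 / 5 = 48.7120
β = Cov / Var(R_m) = 71.4300 / 48.7120 = 1.4664
E(R) = R_f + β × MRP = 5.1% + 1.4664 × 4.5% = 11.70%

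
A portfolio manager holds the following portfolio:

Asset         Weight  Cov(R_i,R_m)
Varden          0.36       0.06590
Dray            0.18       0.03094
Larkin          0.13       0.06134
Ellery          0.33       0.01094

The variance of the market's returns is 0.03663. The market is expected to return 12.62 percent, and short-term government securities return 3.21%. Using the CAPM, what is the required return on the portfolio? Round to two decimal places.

β_Varden = 0.06590 / 0.03663 = 1.7991
β_Dray = 0.03094 / 0.03663 = 0.8447
β_Larkin = 0.06134 / 0.03663 = 1.6746
β_Ellery = 0.01094 / 0.03663 = 0.2987
β_P = Σ w_i β_i = 0.36×1.7991 + 0.18×0.8447 + 0.13×1.6746 + 0.33×0.2987 = 1.1160
MRP = 12.62% − 3.21% = 9.41%
E(R_P) = R_f + β_P × MRP = 3.21% + 1.1160 × 9.41% = 13.71%

13.71%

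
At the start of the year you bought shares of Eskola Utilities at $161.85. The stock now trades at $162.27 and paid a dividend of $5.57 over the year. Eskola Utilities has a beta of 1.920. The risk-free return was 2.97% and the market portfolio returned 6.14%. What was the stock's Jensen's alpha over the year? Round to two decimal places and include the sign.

Realised HPR = (P1 + D1 − P0) / P0 = (162.27 + 5.57 − 161.85) / 161.85 = 5.99 / 161.85 = 3.7010%
MRP = 6.14% − 2.97% = 3.17%
CAPM required = R_f + β·MRP = 2.97% + 1.920 × 3.17% = 9.05640%
α = realised − required = 3.7010% − 9.05640% = -5.36%

-5.36%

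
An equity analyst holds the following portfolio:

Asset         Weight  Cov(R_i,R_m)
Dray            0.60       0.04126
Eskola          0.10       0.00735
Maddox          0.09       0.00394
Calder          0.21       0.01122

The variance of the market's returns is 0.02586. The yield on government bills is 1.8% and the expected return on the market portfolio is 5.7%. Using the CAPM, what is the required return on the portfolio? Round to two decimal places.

β_Dray = 0.04126 / 0.02586 = 1.5955
β_Eskola = 0.00735 / 0.02586 = 0.2842
β_Maddox = 0.00394 / 0.02586 = 0.1524
β_Calder = 0.01122 / 0.02586 = 0.4339
β_P = Σ w_i β_i = 0.60×1.5955 + 0.10×0.2842 + 0.09×0.1524 + 0.21×0.4339 = 1.0906
MRP = 5.7% − 1.8% = 3.90%
E(R_P) = R_f + β_P × MRP = 1.8% + 1.0906 × 3.9% = 6.05%

6.05%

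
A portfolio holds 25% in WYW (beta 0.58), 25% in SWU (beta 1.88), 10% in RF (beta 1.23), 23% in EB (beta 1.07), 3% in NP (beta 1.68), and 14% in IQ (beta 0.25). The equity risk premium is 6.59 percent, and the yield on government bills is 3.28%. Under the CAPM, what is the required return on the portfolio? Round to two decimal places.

β_P = Σ w_i β_i = 0.25×0.58 + 0.25×1.88 + 0.10×1.23 + 0.23×1.07 + 0.03×1.68 + 0.14×0.25 = 1.0695
E(R_P) = R_f + β_P × MRP = 3.28% + 1.0695 × 6.59% = 10.33%

10.33%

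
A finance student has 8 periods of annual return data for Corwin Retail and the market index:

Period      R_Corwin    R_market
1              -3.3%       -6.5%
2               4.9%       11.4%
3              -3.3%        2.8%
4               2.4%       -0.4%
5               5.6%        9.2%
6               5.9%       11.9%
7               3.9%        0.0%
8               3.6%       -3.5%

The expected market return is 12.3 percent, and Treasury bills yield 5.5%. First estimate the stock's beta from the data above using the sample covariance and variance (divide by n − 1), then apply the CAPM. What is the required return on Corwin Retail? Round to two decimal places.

7.79%

Mean R_i = (-3.3 + 4.9 − 3.3 + 2.4 + 5.6 + 5.9 + 3.9 + 3.6) / 8 = 2.4625%
Mean R_m = (-6.5 + 11.4 + 2.8 − 0.4 + 9.2 + 11.9 + 0.0 − 3.5) / 8 = 3.1125%
Σ(R_i − R̄_i)(R_m − R̄_m) = 114.9238  ⇒  Cov = 114.9238 / 7 = 16.4177
Σ(R_m − R̄_m)² = 341.2088  ⇒  Var(R_m) = 341.2088 / 7 = 48.7441
β = Cov / Var(R_m) = 16.4177 / 48.7441 = 0.3368
MRP = 12.3% − 5.5% = 6.80%
E(R) = R_f + β × MRP = 5.5% + 0.3368 × 6.8% = 7.79%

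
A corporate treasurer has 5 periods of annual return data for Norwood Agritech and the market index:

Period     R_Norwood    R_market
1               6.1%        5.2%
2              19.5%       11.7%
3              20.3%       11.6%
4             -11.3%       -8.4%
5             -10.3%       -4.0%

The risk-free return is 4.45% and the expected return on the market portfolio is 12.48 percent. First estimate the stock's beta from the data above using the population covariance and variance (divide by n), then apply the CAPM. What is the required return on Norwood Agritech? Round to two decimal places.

Mean R_i = (6.1 + 19.5 + 20.3 − 11.3 − 10.3) / 5 = 4.8600%
Mean R_m = (5.2 + 11.7 + 11.6 − 8.4 − 4.0) / 5 = 3.2200%
Σ(R_i − R̄_i)(R_m − R̄_m) = 553.2240  ⇒  Cov = 553.2240 / 5 = 110.6448
Σ(R_m − R̄_m)² = 333.2080  ⇒  Var(R_m) = 333.2080 / 5 = 66.6416
β = Cov / Var(R_m) = 110.6448 / 66.6416 = 1.6603
MRP = 12.48% − 4.45% = 8.03%
E(R) = R_f + β × MRP = 4.45% + 1.6603 × 8.03% = 17.78%

17.78%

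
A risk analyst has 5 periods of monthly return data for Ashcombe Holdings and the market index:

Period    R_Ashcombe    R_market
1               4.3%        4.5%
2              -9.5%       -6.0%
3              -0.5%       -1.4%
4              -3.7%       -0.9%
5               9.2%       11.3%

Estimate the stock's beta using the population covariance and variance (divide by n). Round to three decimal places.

1.052

Mean R_i = (4.3 − 9.5 − 0.5 − 3.7 + 9.2) / 5 = -0.0400%
Mean R_m = (4.5 − 6.0 − 1.4 − 0.9 + 11.3) / 5 = 1.5000%
Σ(R_i − R̄_i)(R_m − R̄_m) = 184.6400  ⇒  Cov = 184.6400 / 5 = 36.9280
Σ(R_m − R̄_m)² = 175.4600  ⇒  Var(R_m) = 175.4600 / 5 = 35.0920
β = Cov / Var(R_m) = 36.9280 / 35.0920 = 1.0523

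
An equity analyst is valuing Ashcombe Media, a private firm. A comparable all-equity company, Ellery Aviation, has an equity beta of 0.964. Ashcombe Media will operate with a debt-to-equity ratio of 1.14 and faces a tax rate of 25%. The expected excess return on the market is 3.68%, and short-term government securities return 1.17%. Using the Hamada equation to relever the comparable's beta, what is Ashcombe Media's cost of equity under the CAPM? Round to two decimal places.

7.75%

β_L = β_U × [1 + (1 − t)(D/E)] = 0.964 × [1 + (1 − 0.25) × 1.14]
    = 0.964 × [1 + 0.75 × 1.14] = 0.964 × 1.8550 = 1.7882
E(R) = R_f + β_L × MRP = 1.17% + 1.7882 × 3.68% = 7.75%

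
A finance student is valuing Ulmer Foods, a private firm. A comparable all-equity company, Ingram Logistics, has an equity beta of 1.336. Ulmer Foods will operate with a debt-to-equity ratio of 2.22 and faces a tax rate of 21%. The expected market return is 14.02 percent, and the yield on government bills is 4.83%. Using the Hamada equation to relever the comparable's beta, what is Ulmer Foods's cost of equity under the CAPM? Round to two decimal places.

β_L = β_U × [1 + (1 − t)(D/E)] = 1.336 × [1 + (1 − 0.21) × 2.22]
    = 1.336 × [1 + 0.79 × 2.22] = 1.336 × 2.7538 = 3.6791
MRP = 14.02% − 4.83% = 9.19%
E(R) = R_f + β_L × MRP = 4.83% + 3.6791 × 9.19% = 38.64%

38.64%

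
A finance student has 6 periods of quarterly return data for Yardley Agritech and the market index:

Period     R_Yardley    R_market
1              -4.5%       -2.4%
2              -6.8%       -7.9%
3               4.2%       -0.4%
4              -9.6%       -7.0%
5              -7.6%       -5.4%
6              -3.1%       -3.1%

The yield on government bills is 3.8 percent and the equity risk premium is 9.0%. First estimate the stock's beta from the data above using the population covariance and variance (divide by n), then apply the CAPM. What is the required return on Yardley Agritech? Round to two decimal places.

16.98%

Mean R_i = (-4.5 − 6.8 + 4.2 − 9.6 − 7.6 − 3.1) / 6 = -4.5667%
Mean R_m = (-2.4 − 7.9 − 0.4 − 7.0 − 5.4 − 3.1) / 6 = -4.3667%
Σ(R_i − R̄_i)(R_m − R̄_m) = 61.0433  ⇒  Cov = 61.0433 / 6 = 10.1739
Σ(R_m − R̄_m)² = 41.6933  ⇒  Var(R_m) = 41.6933 / 6 = 6.9489
β = Cov / Var(R_m) = 10.1739 / 6.9489 = 1.4641
E(R) = R_f + β × MRP = 3.8% + 1.4641 × 9.0% = 16.98%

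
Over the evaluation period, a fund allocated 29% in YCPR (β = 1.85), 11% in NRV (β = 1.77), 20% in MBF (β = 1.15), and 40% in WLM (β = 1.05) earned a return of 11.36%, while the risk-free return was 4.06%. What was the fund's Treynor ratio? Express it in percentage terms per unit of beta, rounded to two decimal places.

β_P = 0.29×1.85 + 0.11×1.77 + 0.20×1.15 + 0.40×1.05 = 1.3812
Treynor = (R_P − R_f) / β_P = (11.36% − 4.06%) / 1.3812 = 7.30% / 1.3812 = 5.29%

5.29%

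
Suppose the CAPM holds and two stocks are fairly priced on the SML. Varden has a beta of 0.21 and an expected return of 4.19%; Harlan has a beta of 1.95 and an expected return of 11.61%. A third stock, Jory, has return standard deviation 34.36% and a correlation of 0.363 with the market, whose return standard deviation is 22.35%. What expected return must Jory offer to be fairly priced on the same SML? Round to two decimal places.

MRP = (11.61% − 4.19%) / (1.95 − 0.21) = 4.2644%
R_f = 4.19% − 0.21 × 4.2644% = 3.2945%
β_Jory = ρ·σ_i/σ_m = 0.363 × 34.36 / 22.35 = 0.5581
E(R_Jory) = R_f + β × MRP = 3.2945% + 0.5581 × 4.2644% = 5.67%

5.67%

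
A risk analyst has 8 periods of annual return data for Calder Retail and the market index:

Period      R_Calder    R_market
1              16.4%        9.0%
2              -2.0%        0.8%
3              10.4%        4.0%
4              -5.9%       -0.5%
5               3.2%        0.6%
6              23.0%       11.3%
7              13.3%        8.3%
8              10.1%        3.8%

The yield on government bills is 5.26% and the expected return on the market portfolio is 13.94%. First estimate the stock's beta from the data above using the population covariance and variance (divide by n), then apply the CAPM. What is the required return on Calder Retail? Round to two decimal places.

Mean R_i = (16.4 − 2.0 + 10.4 − 5.9 + 3.2 + 23.0 + 13.3 + 10.1) / 8 = 8.5625%
Mean R_m = (9.0 + 0.8 + 4.0 − 0.5 + 0.6 + 11.3 + 8.3 + 3.8) / 8 = 4.6625%
Σ(R_i − R̄_i)(R_m − R̄_m) = 281.7588  ⇒  Cov = 281.7588 / 8 = 35.2199
Σ(R_m − R̄_m)² = 135.3588  ⇒  Var(R_m) = 135.3588 / 8 = 16.9199
β = Cov / Var(R_m) = 35.2199 / 16.9199 = 2.0816
MRP = 13.94% − 5.26% = 8.68%
E(R) = R_f + β × MRP = 5.26% + 2.0816 × 8.68% = 23.33%

23.33%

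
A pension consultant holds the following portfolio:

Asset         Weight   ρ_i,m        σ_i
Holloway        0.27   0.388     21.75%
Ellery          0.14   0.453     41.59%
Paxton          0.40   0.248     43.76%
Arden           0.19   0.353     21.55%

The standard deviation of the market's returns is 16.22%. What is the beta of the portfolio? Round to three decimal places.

β_Holloway = 0.388 × 21.75% / 16.22% = 0.5203
β_Ellery = 0.453 × 41.59% / 16.22% = 1.1615
β_Paxton = 0.248 × 43.76% / 16.22% = 0.6691
β_Arden = 0.353 × 21.55% / 16.22% = 0.4690
β_P = Σ w_i β_i = 0.27×0.5203 + 0.14×1.1615 + 0.40×0.6691 + 0.19×0.4690 = 0.6598

0.660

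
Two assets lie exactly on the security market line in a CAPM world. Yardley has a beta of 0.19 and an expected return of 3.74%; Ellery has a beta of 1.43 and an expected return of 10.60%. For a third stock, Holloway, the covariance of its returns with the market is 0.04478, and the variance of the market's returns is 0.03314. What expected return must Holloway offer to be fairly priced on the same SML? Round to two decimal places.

MRP = (10.60% − 3.74%) / (1.43 − 0.19) = 5.5323%
R_f = 3.74% − 0.19 × 5.5323% = 2.6889%
β_Holloway = Cov / Var(R_m) = 0.04478 / 0.03314 = 1.3512
E(R_Holloway) = R_f + β × MRP = 2.6889% + 1.3512 × 5.5323% = 10.16%

10.16%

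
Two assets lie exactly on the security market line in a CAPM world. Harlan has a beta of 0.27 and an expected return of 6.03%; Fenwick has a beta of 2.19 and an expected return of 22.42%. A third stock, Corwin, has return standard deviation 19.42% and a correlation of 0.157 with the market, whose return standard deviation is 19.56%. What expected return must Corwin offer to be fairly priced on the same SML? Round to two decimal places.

MRP = (22.42% − 6.03%) / (2.19 − 0.27) = 8.5365%
R_f = 6.03% − 0.27 × 8.5365% = 3.7251%
β_Corwin = ρ·σ_i/σ_m = 0.157 × 19.42 / 19.56 = 0.1559
E(R_Corwin) = R_f + β × MRP = 3.7251% + 0.1559 × 8.5365% = 5.06%

5.06%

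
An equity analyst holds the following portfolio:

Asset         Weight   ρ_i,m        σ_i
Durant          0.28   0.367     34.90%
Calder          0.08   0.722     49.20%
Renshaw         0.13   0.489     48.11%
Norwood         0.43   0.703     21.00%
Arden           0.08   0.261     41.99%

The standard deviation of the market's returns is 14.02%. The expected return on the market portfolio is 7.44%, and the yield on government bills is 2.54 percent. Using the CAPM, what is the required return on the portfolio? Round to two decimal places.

8.38%

β_Durant = 0.367 × 34.90% / 14.02% = 0.9136
β_Calder = 0.722 × 49.20% / 14.02% = 2.5337
β_Renshaw = 0.489 × 48.11% / 14.02% = 1.6780
β_Norwood = 0.703 × 21.00% / 14.02% = 1.0530
β_Arden = 0.261 × 41.99% / 14.02% = 0.7817
β_P = Σ w_i β_i = 0.28×0.9136 + 0.08×2.5337 + 0.13×1.6780 + 0.43×1.0530 + 0.08×0.7817 = 1.1920
MRP = 7.44% − 2.54% = 4.90%
E(R_P) = R_f + β_P × MRP = 2.54% + 1.1920 × 4.90% = 8.38%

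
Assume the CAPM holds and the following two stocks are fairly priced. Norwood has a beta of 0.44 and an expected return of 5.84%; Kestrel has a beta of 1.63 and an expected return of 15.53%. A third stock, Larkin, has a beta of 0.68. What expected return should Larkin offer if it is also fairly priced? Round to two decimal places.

MRP (SML slope) = (15.53% − 5.84%) / (1.63 − 0.44) = 9.69% / 1.19 = 8.1429%
R_f (intercept) = 5.84% − 0.44 × 8.1429% = 2.2571%
E(R_Larkin) = R_f + β × MRP = 2.2571% + 0.68 × 8.1429% = 7.79%

7.79%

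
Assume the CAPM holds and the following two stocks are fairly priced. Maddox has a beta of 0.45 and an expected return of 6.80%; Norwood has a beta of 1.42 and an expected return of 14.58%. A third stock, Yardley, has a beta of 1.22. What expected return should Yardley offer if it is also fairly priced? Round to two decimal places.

12.98%

MRP (SML slope) = (14.58% − 6.80%) / (1.42 − 0.45) = 7.78% / 0.97 = 8.0206%
R_f (intercept) = 6.80% − 0.45 × 8.0206% = 3.1907%
E(R_Yardley) = R_f + β × MRP = 3.1907% + 1.22 × 8.0206% = 12.98%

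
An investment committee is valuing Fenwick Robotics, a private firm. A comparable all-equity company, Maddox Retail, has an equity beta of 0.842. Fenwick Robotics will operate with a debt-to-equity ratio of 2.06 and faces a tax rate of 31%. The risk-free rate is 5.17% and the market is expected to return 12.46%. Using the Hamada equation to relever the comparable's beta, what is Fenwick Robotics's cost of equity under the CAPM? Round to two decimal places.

β_L = β_U × [1 + (1 − t)(D/E)] = 0.842 × [1 + (1 − 0.31) × 2.06]
    = 0.842 × [1 + 0.69 × 2.06] = 0.842 × 2.4214 = 2.0388
MRP = 12.46% − 5.17% = 7.29%
E(R) = R_f + β_L × MRP = 5.17% + 2.0388 × 7.29% = 20.03%

20.03%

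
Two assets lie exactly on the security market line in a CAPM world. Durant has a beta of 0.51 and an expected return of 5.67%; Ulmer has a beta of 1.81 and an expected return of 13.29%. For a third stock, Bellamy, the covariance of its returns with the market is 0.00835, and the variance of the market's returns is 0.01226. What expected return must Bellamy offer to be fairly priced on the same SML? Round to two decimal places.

MRP = (13.29% − 5.67%) / (1.81 − 0.51) = 5.8615%
R_f = 5.67% − 0.51 × 5.8615% = 2.6806%
β_Bellamy = Cov / Var(R_m) = 0.00835 / 0.01226 = 0.6811
E(R_Bellamy) = R_f + β × MRP = 2.6806% + 0.6811 × 5.8615% = 6.67%

6.67%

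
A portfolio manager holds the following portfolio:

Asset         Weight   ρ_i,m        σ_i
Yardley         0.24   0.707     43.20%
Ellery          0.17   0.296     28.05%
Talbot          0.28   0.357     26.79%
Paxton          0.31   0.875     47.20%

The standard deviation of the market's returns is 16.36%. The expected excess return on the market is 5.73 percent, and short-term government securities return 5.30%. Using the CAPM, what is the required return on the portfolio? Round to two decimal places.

β_Yardley = 0.707 × 43.20% / 16.36% = 1.8669
β_Ellery = 0.296 × 28.05% / 16.36% = 0.5075
β_Talbot = 0.357 × 26.79% / 16.36% = 0.5846
β_Paxton = 0.875 × 47.20% / 16.36% = 2.5244
β_P = Σ w_i β_i = 0.24×1.8669 + 0.17×0.5075 + 0.28×0.5846 + 0.31×2.5244 = 1.4806
E(R_P) = R_f + β_P × MRP = 5.30% + 1.4806 × 5.73% = 13.78%

13.78%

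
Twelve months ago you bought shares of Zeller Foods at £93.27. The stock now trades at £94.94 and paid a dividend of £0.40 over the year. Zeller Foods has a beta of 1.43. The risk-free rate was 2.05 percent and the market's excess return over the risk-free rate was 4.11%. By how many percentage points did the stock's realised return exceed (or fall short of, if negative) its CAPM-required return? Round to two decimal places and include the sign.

-5.71%

Realised HPR = (P1 + D1 − P0) / P0 = (94.94 + 0.40 − 93.27) / 93.27 = 2.07 / 93.27 = 2.2194%
CAPM required = R_f + β·MRP = 2.05% + 1.43 × 4.11% = 7.9273%
α = realised − required = 2.2194% − 7.9273% = -5.71%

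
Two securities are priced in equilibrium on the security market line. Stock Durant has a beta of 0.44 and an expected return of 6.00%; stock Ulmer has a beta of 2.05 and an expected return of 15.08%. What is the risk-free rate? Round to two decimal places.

Both satisfy E(R) = R_f + β·MRP, so the slope of the SML is
MRP = (15.08% − 6.00%) / (2.05 − 0.44) = 9.08% / 1.61 = 5.6398%
R_f = E(R_Durant) − β_Durant·MRP = 6.00% − 0.44 × 5.6398% = 3.5185%

3.52%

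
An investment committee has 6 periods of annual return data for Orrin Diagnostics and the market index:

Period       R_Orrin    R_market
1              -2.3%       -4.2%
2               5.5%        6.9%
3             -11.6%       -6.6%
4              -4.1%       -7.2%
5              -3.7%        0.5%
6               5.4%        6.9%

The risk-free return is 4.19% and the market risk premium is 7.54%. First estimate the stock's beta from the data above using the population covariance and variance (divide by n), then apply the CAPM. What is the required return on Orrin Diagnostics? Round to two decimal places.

Mean R_i = (-2.3 + 5.5 − 11.6 − 4.1 − 3.7 + 5.4) / 6 = -1.8000%
Mean R_m = (-4.2 + 6.9 − 6.6 − 7.2 + 0.5 + 6.9) / 6 = -0.6167%
Σ(R_i − R̄_i)(R_m − R̄_m) = 182.4400  ⇒  Cov = 182.4400 / 6 = 30.4067
Σ(R_m − R̄_m)² = 206.2283  ⇒  Var(R_m) = 206.2283 / 6 = 34.3714
β = Cov / Var(R_m) = 30.4067 / 34.3714 = 0.8847
E(R) = R_f + β × MRP = 4.19% + 0.8847 × 7.54% = 10.86%

10.86%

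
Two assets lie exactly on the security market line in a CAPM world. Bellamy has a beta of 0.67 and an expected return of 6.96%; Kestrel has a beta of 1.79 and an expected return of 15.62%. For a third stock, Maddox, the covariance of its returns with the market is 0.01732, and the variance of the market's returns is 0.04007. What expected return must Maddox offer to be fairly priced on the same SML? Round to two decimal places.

5.12%

MRP = (15.62% − 6.96%) / (1.79 − 0.67) = 7.7321%
R_f = 6.96% − 0.67 × 7.7321% = 1.7795%
β_Maddox = Cov / Var(R_m) = 0.01732 / 0.04007 = 0.4322
E(R_Maddox) = R_f + β × MRP = 1.7795% + 0.4322 × 7.7321% = 5.12%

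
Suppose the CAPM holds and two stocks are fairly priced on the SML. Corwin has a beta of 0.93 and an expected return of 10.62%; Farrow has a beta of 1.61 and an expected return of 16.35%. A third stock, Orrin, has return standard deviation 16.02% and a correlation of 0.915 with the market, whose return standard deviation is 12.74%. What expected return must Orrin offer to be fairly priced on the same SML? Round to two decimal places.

12.48%

MRP = (16.35% − 10.62%) / (1.61 − 0.93) = 8.4265%
R_f = 10.62% − 0.93 × 8.4265% = 2.7834%
β_Orrin = ρ·σ_i/σ_m = 0.915 × 16.02 / 12.74 = 1.1506
E(R_Orrin) = R_f + β × MRP = 2.7834% + 1.1506 × 8.4265% = 12.48%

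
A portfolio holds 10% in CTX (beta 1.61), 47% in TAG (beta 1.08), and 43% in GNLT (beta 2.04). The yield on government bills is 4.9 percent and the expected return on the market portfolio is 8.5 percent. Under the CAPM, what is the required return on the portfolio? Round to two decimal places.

10.46%

β_P = Σ w_i β_i = 0.10×1.61 + 0.47×1.08 + 0.43×2.04 = 1.5458
MRP = 8.5% − 4.9% = 3.60%
E(R_P) = R_f + β_P × MRP = 4.9% + 1.5458 × 3.6% = 10.46%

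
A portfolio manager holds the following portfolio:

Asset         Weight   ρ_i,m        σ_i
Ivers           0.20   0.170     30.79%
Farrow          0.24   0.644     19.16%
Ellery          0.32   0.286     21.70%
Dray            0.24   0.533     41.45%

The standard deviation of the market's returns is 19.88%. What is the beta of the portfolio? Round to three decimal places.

0.568

β_Ivers = 0.170 × 30.79% / 19.88% = 0.2633
β_Farrow = 0.644 × 19.16% / 19.88% = 0.6207
β_Ellery = 0.286 × 21.70% / 19.88% = 0.3122
β_Dray = 0.533 × 41.45% / 19.88% = 1.1113
β_P = Σ w_i β_i = 0.20×0.2633 + 0.24×0.6207 + 0.32×0.3122 + 0.24×1.1113 = 0.5682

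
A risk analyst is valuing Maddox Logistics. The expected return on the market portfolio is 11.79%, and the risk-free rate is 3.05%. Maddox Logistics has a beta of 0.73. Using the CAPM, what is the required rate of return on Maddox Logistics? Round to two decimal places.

Market risk premium = E(R_m) − R_f = 11.79% − 3.05% = 8.74%
E(R) = R_f + β × MRP = 3.05% + 0.73 × 8.74% = 9.43%

9.43%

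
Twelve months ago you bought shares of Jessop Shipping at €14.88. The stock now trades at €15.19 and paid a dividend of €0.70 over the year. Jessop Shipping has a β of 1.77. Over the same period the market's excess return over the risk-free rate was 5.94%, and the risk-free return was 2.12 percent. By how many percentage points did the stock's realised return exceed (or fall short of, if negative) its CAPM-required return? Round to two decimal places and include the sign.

Realised HPR = (P1 + D1 − P0) / P0 = (15.19 + 0.70 − 14.88) / 14.88 = 1.01 / 14.88 = 6.7876%
CAPM required = R_f + β·MRP = 2.12% + 1.77 × 5.94% = 12.6338%
α = realised − required = 6.7876% − 12.6338% = -5.85%

-5.85%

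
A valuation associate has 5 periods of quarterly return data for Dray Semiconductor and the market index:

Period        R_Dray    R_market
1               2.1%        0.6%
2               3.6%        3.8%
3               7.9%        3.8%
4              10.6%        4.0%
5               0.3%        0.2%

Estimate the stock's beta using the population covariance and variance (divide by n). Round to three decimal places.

1.835

Mean R_i = (2.1 + 3.6 + 7.9 + 10.6 + 0.3) / 5 = 4.9000%
Mean R_m = (0.6 + 3.8 + 3.8 + 4.0 + 0.2) / 5 = 2.4800%
Σ(R_i − R̄_i)(R_m − R̄_m) = 26.6600  ⇒  Cov = 26.6600 / 5 = 5.3320
Σ(R_m − R̄_m)² = 14.5280  ⇒  Var(R_m) = 14.5280 / 5 = 2.9056
β = Cov / Var(R_m) = 5.3320 / 2.9056 = 1.8351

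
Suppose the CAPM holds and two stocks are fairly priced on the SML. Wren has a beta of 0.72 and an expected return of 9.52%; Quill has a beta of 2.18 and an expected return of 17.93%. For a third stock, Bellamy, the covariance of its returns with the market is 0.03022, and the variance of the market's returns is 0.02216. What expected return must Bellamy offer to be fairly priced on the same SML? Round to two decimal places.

MRP = (17.93% − 9.52%) / (2.18 − 0.72) = 5.7603%
R_f = 9.52% − 0.72 × 5.7603% = 5.3726%
β_Bellamy = Cov / Var(R_m) = 0.03022 / 0.02216 = 1.3637
E(R_Bellamy) = R_f + β × MRP = 5.3726% + 1.3637 × 5.7603% = 13.23%

13.23%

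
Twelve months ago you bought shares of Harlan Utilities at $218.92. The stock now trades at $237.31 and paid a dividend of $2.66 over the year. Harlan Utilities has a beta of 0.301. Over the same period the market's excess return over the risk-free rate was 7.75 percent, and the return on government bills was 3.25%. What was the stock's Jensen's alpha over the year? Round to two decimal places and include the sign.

Realised HPR = (P1 + D1 − P0) / P0 = (237.31 + 2.66 − 218.92) / 218.92 = 21.05 / 218.92 = 9.6154%
CAPM required = R_f + β·MRP = 3.25% + 0.301 × 7.75% = 5.58275%
α = realised − required = 9.6154% − 5.58275% = +4.03%

+4.03%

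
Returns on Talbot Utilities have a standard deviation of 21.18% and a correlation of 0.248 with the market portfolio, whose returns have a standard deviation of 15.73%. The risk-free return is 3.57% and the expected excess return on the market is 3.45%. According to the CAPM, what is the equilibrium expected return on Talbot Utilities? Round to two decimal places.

4.72%

β = ρ × σ_i / σ_m = 0.248 × 21.18% / 15.73% = 0.3339
E(R) = 3.57% + 0.3339 × 3.45% = 4.72%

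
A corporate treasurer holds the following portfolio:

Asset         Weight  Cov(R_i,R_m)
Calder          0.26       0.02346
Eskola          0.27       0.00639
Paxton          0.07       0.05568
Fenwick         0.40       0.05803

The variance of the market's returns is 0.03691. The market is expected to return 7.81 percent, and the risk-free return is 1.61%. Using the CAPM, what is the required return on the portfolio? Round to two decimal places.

β_Calder = 0.02346 / 0.03691 = 0.6356
β_Eskola = 0.00639 / 0.03691 = 0.1731
β_Paxton = 0.05568 / 0.03691 = 1.5085
β_Fenwick = 0.05803 / 0.03691 = 1.5722
β_P = Σ w_i β_i = 0.26×0.6356 + 0.27×0.1731 + 0.07×1.5085 + 0.40×1.5722 = 0.9465
MRP = 7.81% − 1.61% = 6.20%
E(R_P) = R_f + β_P × MRP = 1.61% + 0.9465 × 6.20% = 7.48%

7.48%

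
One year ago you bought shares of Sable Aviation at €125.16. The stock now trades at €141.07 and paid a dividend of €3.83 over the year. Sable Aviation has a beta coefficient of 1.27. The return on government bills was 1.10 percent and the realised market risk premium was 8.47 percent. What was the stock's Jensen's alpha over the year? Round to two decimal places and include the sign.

+3.91%

Realised HPR = (P1 + D1 − P0) / P0 = (141.07 + 3.83 − 125.16) / 125.16 = 19.74 / 125.16 = 15.7718%
CAPM required = R_f + β·MRP = 1.10% + 1.27 × 8.47% = 11.8569%
α = realised − required = 15.7718% − 11.8569% = +3.91%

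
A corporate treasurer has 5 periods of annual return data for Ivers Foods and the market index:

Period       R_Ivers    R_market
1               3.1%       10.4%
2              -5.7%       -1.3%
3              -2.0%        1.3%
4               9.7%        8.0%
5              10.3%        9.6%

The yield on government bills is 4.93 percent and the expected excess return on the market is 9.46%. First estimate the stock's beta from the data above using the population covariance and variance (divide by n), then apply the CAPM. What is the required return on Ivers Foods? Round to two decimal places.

15.79%

Mean R_i = (3.1 − 5.7 − 2.0 + 9.7 + 10.3) / 5 = 3.0800%
Mean R_m = (10.4 − 1.3 + 1.3 + 8.0 + 9.6) / 5 = 5.6000%
Σ(R_i − R̄_i)(R_m − R̄_m) = 127.2900  ⇒  Cov = 127.2900 / 5 = 25.4580
Σ(R_m − R̄_m)² = 110.9000  ⇒  Var(R_m) = 110.9000 / 5 = 22.1800
β = Cov / Var(R_m) = 25.4580 / 22.1800 = 1.1478
E(R) = R_f + β × MRP = 4.93% + 1.1478 × 9.46% = 15.79%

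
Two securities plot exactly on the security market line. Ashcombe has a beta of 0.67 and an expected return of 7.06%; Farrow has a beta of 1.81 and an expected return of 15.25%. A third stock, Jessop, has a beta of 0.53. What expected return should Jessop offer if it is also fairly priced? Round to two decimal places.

6.05%

MRP (SML slope) = (15.25% − 7.06%) / (1.81 − 0.67) = 8.19% / 1.14 = 7.1842%
R_f (intercept) = 7.06% − 0.67 × 7.1842% = 2.2466%
E(R_Jessop) = R_f + β × MRP = 2.2466% + 0.53 × 7.1842% = 6.05%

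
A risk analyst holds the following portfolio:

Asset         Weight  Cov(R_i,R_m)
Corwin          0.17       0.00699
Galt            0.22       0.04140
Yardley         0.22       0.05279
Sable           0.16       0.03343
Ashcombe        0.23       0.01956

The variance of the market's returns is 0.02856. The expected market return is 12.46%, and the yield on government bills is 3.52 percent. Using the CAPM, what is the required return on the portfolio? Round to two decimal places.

β_Corwin = 0.00699 / 0.02856 = 0.2447
β_Galt = 0.04140 / 0.02856 = 1.4496
β_Yardley = 0.05279 / 0.02856 = 1.8484
β_Sable = 0.03343 / 0.02856 = 1.1705
β_Ashcombe = 0.01956 / 0.02856 = 0.6849
β_P = Σ w_i β_i = 0.17×0.2447 + 0.22×1.4496 + 0.22×1.8484 + 0.16×1.1705 + 0.23×0.6849 = 1.1120
MRP = 12.46% − 3.52% = 8.94%
E(R_P) = R_f + β_P × MRP = 3.52% + 1.1120 × 8.94% = 13.46%

13.46%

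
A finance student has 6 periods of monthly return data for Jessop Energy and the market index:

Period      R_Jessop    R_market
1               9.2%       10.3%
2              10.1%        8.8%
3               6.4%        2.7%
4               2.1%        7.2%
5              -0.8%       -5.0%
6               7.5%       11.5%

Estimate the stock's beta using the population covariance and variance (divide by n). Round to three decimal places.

Mean R_i = (9.2 + 10.1 + 6.4 + 2.1 − 0.8 + 7.5) / 6 = 5.7500%
Mean R_m = (10.3 + 8.8 + 2.7 + 7.2 − 5.0 + 11.5) / 6 = 5.9167%
Σ(R_i − R̄_i)(R_m − R̄_m) = 102.1650  ⇒  Cov = 102.1650 / 6 = 17.0275
Σ(R_m − R̄_m)² = 189.8683  ⇒  Var(R_m) = 189.8683 / 6 = 31.6447
β = Cov / Var(R_m) = 17.0275 / 31.6447 = 0.5381

0.538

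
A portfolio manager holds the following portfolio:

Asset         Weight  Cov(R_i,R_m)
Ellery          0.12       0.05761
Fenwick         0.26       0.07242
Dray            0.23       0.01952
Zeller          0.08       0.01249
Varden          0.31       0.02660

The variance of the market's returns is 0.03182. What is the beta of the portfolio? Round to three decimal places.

β_Ellery = 0.05761 / 0.03182 = 1.8105
β_Fenwick = 0.07242 / 0.03182 = 2.2759
β_Dray = 0.01952 / 0.03182 = 0.6135
β_Zeller = 0.01249 / 0.03182 = 0.3925
β_Varden = 0.02660 / 0.03182 = 0.8360
β_P = Σ w_i β_i = 0.12×1.8105 + 0.26×2.2759 + 0.23×0.6135 + 0.08×0.3925 + 0.31×0.8360 = 1.2407

1.241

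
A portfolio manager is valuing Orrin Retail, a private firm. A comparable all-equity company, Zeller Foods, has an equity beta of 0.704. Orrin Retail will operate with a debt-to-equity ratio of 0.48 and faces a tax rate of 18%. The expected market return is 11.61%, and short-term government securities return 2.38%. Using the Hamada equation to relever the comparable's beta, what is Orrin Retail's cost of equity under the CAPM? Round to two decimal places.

11.44%

β_L = β_U × [1 + (1 − t)(D/E)] = 0.704 × [1 + (1 − 0.18) × 0.48]
    = 0.704 × [1 + 0.82 × 0.48] = 0.704 × 1.3936 = 0.9811
MRP = 11.61% − 2.38% = 9.23%
E(R) = R_f + β_L × MRP = 2.38% + 0.9811 × 9.23% = 11.44%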